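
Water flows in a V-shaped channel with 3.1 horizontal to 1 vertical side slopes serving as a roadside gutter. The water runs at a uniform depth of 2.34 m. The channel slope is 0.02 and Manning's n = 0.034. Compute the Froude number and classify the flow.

supercritical

For a triangular section with side slope z = 3.1: A = zy² = 3.1×2.34² = 16.97 m²; P = 2y√(1+z²) = 2×2.34×3.257 = 15.24 m.
Hydraulic radius R = A/P = 16.97/15.24 = 1.113 m.
V = (1/n) R^(2/3) √S = (1/0.034) × 1.113^(2/3) × √0.02 = 4.469 m/s. Hydraulic depth D_h = A/T = 16.97/14.51 = 1.17 m.
Froude number Fr = V/√(g·D_h) = 4.469/√(9.81×1.17) = 1.32, which is greater than 1, so the flow is supercritical.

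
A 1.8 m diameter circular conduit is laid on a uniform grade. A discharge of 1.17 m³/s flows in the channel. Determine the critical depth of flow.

y_c = 0.521 m

At critical depth, Q² T / (g A³) = 1, i.e. A³/T = Q²/g = 1.17²/9.81 = 0.1395.
At y = 0.58 m: A³/T = 0.2116 — high.
At y = 0.412 m: A³/T = 0.05599 — low.
At y = 0.521 m: A³/T = 0.1396 — ≈ 0.1395.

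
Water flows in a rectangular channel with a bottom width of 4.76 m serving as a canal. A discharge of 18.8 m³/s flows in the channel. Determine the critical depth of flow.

For a rectangular channel, critical depth y_c = (q²/g)^(1/3) where q = Q/b = 18.8/4.76 = 3.95 m²/s.
So y_c = (3.95²/9.81)^(1/3) = 1.17 m.

y_c = 1.17 m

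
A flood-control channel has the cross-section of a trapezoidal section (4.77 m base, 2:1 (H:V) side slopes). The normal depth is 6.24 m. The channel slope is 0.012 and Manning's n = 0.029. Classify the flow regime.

With bottom width b = 4.77 m and side slope z = 2: A = (b + zy)y = (4.77 + 2×6.24)×6.24 = 107.6 m²; P = b + 2y√(1+z²) = 4.77 + 2×6.24×2.236 = 32.68 m.
Hydraulic radius R = A/P = 107.6/32.68 = 3.294 m.
V = (1/n) R^(2/3) √S = (1/0.029) × 3.294^(2/3) × √0.012 = 8.363 m/s. Hydraulic depth D_h = A/T = 107.6/29.73 = 3.621 m.
Froude number Fr = V/√(g·D_h) = 8.363/√(9.81×3.621) = 1.4, which is greater than 1, so the flow is supercritical.

supercritical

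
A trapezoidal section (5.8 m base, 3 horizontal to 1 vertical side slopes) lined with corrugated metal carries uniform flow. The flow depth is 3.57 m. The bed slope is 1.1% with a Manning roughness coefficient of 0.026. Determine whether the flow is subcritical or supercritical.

supercritical

With bottom width b = 5.8 m and side slope z = 3: A = (b + zy)y = (5.8 + 3×3.57)×3.57 = 58.94 m²; P = b + 2y√(1+z²) = 5.8 + 2×3.57×3.162 = 28.38 m.
Hydraulic radius R = A/P = 58.94/28.38 = 2.077 m.
V = (1/n) R^(2/3) √S = (1/0.026) × 2.077^(2/3) × √0.011 = 6.567 m/s. Hydraulic depth D_h = A/T = 58.94/27.22 = 2.165 m.
Froude number Fr = V/√(g·D_h) = 6.567/√(9.81×2.165) = 1.42, which is greater than 1, so the flow is supercritical.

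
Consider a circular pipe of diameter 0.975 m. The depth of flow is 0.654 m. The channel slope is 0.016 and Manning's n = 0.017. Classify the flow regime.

supercritical

For a circular section of diameter D = 0.975 m at depth y = 0.654 m, the central angle is θ = 2 arccos(1 − 2y/D) = 3.839 rad. Then A = (D²/8)(θ − sin θ) = 0.5324 m² and P = Dθ/2 = 1.871 m.
Hydraulic radius R = A/P = 0.5324/1.871 = 0.2845 m.
V = (1/n) R^(2/3) √S = (1/0.017) × 0.2845^(2/3) × √0.016 = 3.219 m/s. Hydraulic depth D_h = A/T = 0.5324/0.9164 = 0.581 m.
Froude number Fr = V/√(g·D_h) = 3.219/√(9.81×0.581) = 1.35, which is greater than 1, so the flow is supercritical.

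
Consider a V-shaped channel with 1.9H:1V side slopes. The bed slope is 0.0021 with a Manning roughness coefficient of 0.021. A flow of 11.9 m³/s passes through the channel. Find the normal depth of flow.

Manning's equation rearranged: A R^(2/3) = nQ / (1·√S) = 0.021 × 11.9 / (√0.0021) = 5.453.
Try y = 2.3 m: A R^(2/3) = 10.17 — high.
Try y = 1.36 m: A R^(2/3) = 2.505 — low.
Try y = 1.82 m: A R^(2/3) = 5.447 — matches.

y_n = 1.82 m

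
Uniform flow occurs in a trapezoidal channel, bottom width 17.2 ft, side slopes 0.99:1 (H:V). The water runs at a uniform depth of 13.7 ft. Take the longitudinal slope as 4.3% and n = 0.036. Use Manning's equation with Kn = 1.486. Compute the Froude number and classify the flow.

With bottom width b = 17.2 ft and side slope z = 0.99: A = (b + zy)y = (17.2 + 0.99×13.7)×13.7 = 421.5 ft²; P = b + 2y√(1+z²) = 17.2 + 2×13.7×1.407 = 55.76 ft.
Hydraulic radius R = A/P = 421.5/55.76 = 7.559 ft.
V = (1.486/n) R^(2/3) √S = (1.486/0.036) × 7.559^(2/3) × √0.043 = 32.97 ft/s. Hydraulic depth D_h = A/T = 421.5/44.33 = 9.508 ft.
Froude number Fr = V/√(g·D_h) = 32.97/√(32.2×9.508) = 1.88, which is greater than 1, so the flow is supercritical.

supercritical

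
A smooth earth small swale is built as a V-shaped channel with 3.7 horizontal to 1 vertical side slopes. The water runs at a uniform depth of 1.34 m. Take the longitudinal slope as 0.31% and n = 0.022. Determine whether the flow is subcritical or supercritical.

For a triangular section with side slope z = 3.7: A = zy² = 3.7×1.34² = 6.644 m²; P = 2y√(1+z²) = 2×1.34×3.833 = 10.27 m.
Hydraulic radius R = A/P = 6.644/10.27 = 0.6468 m.
V = (1/n) R^(2/3) √S = (1/0.022) × 0.6468^(2/3) × √0.0031 = 1.893 m/s. Hydraulic depth D_h = A/T = 6.644/9.916 = 0.67 m.
Froude number Fr = V/√(g·D_h) = 1.893/√(9.81×0.67) = 0.738, which is less than 1, so the flow is subcritical.

subcritical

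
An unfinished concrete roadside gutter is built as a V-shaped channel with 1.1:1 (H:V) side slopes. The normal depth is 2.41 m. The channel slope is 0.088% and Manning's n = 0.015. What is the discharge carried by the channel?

Q = 11.7 m³/s

For a triangular section with side slope z = 1.1: A = zy² = 1.1×2.41² = 6.389 m²; P = 2y√(1+z²) = 2×2.41×1.487 = 7.165 m.
Hydraulic radius R = A/P = 6.389/7.165 = 0.8916 m.
Manning's equation: Q = (1/n) A R^(2/3) S^(1/2) = (1/0.015) × 6.389 × 0.8916^(2/3) × 0.00088^(1/2) = 11.7 m³/s.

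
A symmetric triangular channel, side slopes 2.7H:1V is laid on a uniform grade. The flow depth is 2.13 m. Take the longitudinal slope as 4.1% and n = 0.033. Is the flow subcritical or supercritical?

For a triangular section with side slope z = 2.7: A = zy² = 2.7×2.13² = 12.25 m²; P = 2y√(1+z²) = 2×2.13×2.879 = 12.27 m.
Hydraulic radius R = A/P = 12.25/12.27 = 0.9987 m.
V = (1/n) R^(2/3) √S = (1/0.033) × 0.9987^(2/3) × √0.041 = 6.131 m/s. Hydraulic depth D_h = A/T = 12.25/11.5 = 1.065 m.
Froude number Fr = V/√(g·D_h) = 6.131/√(9.81×1.065) = 1.9, which is greater than 1, so the flow is supercritical.

supercritical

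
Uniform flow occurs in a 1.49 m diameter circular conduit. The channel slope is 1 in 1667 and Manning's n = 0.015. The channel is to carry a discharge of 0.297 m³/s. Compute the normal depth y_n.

Manning's equation rearranged: A R^(2/3) = nQ / (1·√S) = 0.015 × 0.297 / (√0.0005999) = 0.1819.
Trying y = 0.506 m: A R^(2/3) = 0.2242 — over.
Trying y = 0.374 m: A R^(2/3) = 0.1246 — short.
Trying y = 0.454 m: A R^(2/3) = 0.1822 — ≈ 0.1819.

y_n = 0.454 m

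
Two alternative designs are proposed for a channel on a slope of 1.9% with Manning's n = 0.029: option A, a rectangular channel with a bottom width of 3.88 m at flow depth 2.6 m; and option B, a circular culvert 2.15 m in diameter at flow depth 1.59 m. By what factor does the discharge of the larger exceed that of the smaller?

5.03

Channel A: Flow area A = b·y = 3.88 × 2.6 = 10.09 m². Wetted perimeter P = b + 2y = 3.88 + 2×2.6 = 9.08 m. Hydraulic radius R = A/P = 10.09/9.08 = 1.111 m. Q_A = (1/0.029)·10.09·1.111^(2/3)·√0.019 = 51.44 m³/s.
Channel B: For a circular section of diameter D = 2.15 m at depth y = 1.59 m, the central angle is θ = 2 arccos(1 − 2y/D) = 4.141 rad. Then A = (D²/8)(θ − sin θ) = 2.879 m² and P = Dθ/2 = 4.451 m. Hydraulic radius R = A/P = 2.879/4.451 = 0.6467 m. Q_B = (1/0.029)·2.879·0.6467^(2/3)·√0.019 = 10.23 m³/s.
The larger discharge is 51.44 m³/s and the smaller is 10.23 m³/s; the ratio is 5.03.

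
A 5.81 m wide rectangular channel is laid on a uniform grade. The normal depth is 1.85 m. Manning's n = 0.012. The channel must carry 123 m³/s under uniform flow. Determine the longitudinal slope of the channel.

Flow area A = b·y = 5.81 × 1.85 = 10.75 m². Wetted perimeter P = b + 2y = 5.81 + 2×1.85 = 9.51 m.
Hydraulic radius R = A/P = 10.75/9.51 = 1.13 m.
From Manning's equation, S = [nQ / (1 A R^(2/3))]² = [0.012 × 123 / (1 × 10.75 × 1.13^(2/3))]² = 0.016.

S = 0.016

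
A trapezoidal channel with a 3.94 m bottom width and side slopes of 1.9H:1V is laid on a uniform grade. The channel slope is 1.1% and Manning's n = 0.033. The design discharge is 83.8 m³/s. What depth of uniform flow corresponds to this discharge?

Manning's equation rearranged: A R^(2/3) = nQ / (1·√S) = 0.033 × 83.8 / (√0.011) = 26.37.
Trying y = 2.99 m: A R^(2/3) = 41.21 — too large.
Trying y = 2.11 m: A R^(2/3) = 19.88 — too small.
Trying y = 2.42 m: A R^(2/3) = 26.37 — ≈ 26.37.

y_n = 2.42 m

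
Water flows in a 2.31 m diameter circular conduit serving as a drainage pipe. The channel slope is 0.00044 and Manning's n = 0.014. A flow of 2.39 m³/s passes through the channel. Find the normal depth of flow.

y_n = 1.22 m

Manning's equation rearranged: A R^(2/3) = nQ / (1·√S) = 0.014 × 2.39 / (√0.00044) = 1.595.
Trying y = 1.51 m: A R^(2/3) = 2.216 — high.
Trying y = 0.949 m: A R^(2/3) = 1.028 — low.
Trying y = 1.22 m: A R^(2/3) = 1.593 — ≈ 1.595.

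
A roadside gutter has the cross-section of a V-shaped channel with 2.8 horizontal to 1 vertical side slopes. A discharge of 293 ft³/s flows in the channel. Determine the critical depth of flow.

At critical depth, Q² T / (g A³) = 1, i.e. A³/T = Q²/g = 293²/32.2 = 2666.
Try y = 2.6 ft: A³/T = 465.7 — short.
Try y = 4.64 ft: A³/T = 8431 — over.
Try y = 3.69 ft: A³/T = 2682 — matches.

y_c = 3.69 ft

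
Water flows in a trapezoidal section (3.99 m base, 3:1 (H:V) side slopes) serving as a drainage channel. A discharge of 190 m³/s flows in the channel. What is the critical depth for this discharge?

At critical depth, Q² T / (g A³) = 1, i.e. A³/T = Q²/g = 190²/9.81 = 3680.
Trying y = 4.03 m: A³/T = 9660 — over.
Trying y = 2.72 m: A³/T = 1777 — short.
Trying y = 3.23 m: A³/T = 3692 — close enough.

y_c = 3.23 m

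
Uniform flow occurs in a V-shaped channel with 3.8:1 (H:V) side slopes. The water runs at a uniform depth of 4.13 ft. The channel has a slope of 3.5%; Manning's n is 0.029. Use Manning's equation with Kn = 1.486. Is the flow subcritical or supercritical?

For a triangular section with side slope z = 3.8: A = zy² = 3.8×4.13² = 64.82 ft²; P = 2y√(1+z²) = 2×4.13×3.929 = 32.46 ft.
Hydraulic radius R = A/P = 64.82/32.46 = 1.997 ft.
V = (1.486/n) R^(2/3) √S = (1.486/0.029) × 1.997^(2/3) × √0.035 = 15.2 ft/s. Hydraulic depth D_h = A/T = 64.82/31.39 = 2.065 ft.
Froude number Fr = V/√(g·D_h) = 15.2/√(32.2×2.065) = 1.86, which is greater than 1, so the flow is supercritical.

supercritical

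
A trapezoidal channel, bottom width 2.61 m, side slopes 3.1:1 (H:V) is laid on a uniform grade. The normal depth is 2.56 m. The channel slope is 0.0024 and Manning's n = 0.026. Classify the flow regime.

With bottom width b = 2.61 m and side slope z = 3.1: A = (b + zy)y = (2.61 + 3.1×2.56)×2.56 = 27 m²; P = b + 2y√(1+z²) = 2.61 + 2×2.56×3.257 = 19.29 m.
Hydraulic radius R = A/P = 27/19.29 = 1.4 m.
V = (1/n) R^(2/3) √S = (1/0.026) × 1.4^(2/3) × √0.0024 = 2.358 m/s. Hydraulic depth D_h = A/T = 27/18.48 = 1.461 m.
Froude number Fr = V/√(g·D_h) = 2.358/√(9.81×1.461) = 0.623, which is less than 1, so the flow is subcritical.

subcritical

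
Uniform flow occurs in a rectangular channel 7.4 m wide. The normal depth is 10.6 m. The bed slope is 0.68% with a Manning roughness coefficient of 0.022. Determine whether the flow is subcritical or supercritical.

Flow area A = b·y = 7.4 × 10.6 = 78.44 m². Wetted perimeter P = b + 2y = 7.4 + 2×10.6 = 28.6 m.
Hydraulic radius R = A/P = 78.44/28.6 = 2.743 m.
V = (1/n) R^(2/3) √S = (1/0.022) × 2.743^(2/3) × √0.0068 = 7.344 m/s. Hydraulic depth D_h = A/T = 78.44/7.4 = 10.6 m.
Froude number Fr = V/√(g·D_h) = 7.344/√(9.81×10.6) = 0.72, which is less than 1, so the flow is subcritical.

subcritical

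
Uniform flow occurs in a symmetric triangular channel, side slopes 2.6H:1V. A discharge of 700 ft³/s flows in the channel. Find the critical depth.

At critical depth, Q² T / (g A³) = 1, i.e. A³/T = Q²/g = 700²/32.2 = 15220.
Try y = 6.31 ft: A³/T = 33810 — high.
Try y = 4.77 ft: A³/T = 8347 — low.
Try y = 5.38 ft: A³/T = 15230 — close enough.

y_c = 5.38 ft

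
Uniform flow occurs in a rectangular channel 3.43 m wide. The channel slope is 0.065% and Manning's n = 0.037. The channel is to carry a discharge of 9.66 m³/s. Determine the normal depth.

Manning's equation rearranged: A R^(2/3) = nQ / (1·√S) = 0.037 × 9.66 / (√0.00065) = 14.02.
Trying y = 3.03 m: A R^(2/3) = 11.04 — short.
Trying y = 4.63 m: A R^(2/3) = 18.44 — over.
Trying y = 3.68 m: A R^(2/3) = 14.01 — ≈ 14.02.

y_n = 3.68 m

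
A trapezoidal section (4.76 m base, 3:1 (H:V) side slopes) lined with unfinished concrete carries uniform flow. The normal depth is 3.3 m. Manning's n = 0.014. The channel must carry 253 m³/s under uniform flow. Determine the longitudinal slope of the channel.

S = 0.0023

With bottom width b = 4.76 m and side slope z = 3: A = (b + zy)y = (4.76 + 3×3.3)×3.3 = 48.38 m²; P = b + 2y√(1+z²) = 4.76 + 2×3.3×3.162 = 25.63 m.
Hydraulic radius R = A/P = 48.38/25.63 = 1.887 m.
From Manning's equation, S = [nQ / (1 A R^(2/3))]² = [0.014 × 253 / (1 × 48.38 × 1.887^(2/3))]² = 0.0023.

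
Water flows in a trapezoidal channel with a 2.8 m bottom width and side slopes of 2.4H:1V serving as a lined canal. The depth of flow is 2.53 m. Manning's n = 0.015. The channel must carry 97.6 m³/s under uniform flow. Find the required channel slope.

S = 0.0027

With bottom width b = 2.8 m and side slope z = 2.4: A = (b + zy)y = (2.8 + 2.4×2.53)×2.53 = 22.45 m²; P = b + 2y√(1+z²) = 2.8 + 2×2.53×2.6 = 15.96 m.
Hydraulic radius R = A/P = 22.45/15.96 = 1.407 m.
From Manning's equation, S = [nQ / (1 A R^(2/3))]² = [0.015 × 97.6 / (1 × 22.45 × 1.407^(2/3))]² = 0.0027.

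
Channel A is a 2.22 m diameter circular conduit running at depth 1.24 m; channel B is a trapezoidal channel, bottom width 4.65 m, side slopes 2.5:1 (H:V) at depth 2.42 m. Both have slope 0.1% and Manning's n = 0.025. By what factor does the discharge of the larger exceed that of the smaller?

21.3

Channel A: For a circular section of diameter D = 2.22 m at depth y = 1.24 m, the central angle is θ = 2 arccos(1 − 2y/D) = 3.376 rad. Then A = (D²/8)(θ − sin θ) = 2.223 m² and P = Dθ/2 = 3.748 m. Hydraulic radius R = A/P = 2.223/3.748 = 0.5932 m. Q_A = (1/0.025)·2.223·0.5932^(2/3)·√0.001 = 1.986 m³/s.
Channel B: With bottom width b = 4.65 m and side slope z = 2.5: A = (b + zy)y = (4.65 + 2.5×2.42)×2.42 = 25.89 m²; P = b + 2y√(1+z²) = 4.65 + 2×2.42×2.693 = 17.68 m. Hydraulic radius R = A/P = 25.89/17.68 = 1.464 m. Q_B = (1/0.025)·25.89·1.464^(2/3)·√0.001 = 42.24 m³/s.
The larger discharge is 42.24 m³/s and the smaller is 1.986 m³/s; the ratio is 21.3.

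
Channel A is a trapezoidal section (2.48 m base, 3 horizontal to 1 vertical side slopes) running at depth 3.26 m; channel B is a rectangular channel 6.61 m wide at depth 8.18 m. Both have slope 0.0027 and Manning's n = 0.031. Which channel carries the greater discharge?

channel B

Channel A: With bottom width b = 2.48 m and side slope z = 3: A = (b + zy)y = (2.48 + 3×3.26)×3.26 = 39.97 m²; P = b + 2y√(1+z²) = 2.48 + 2×3.26×3.162 = 23.1 m. Hydraulic radius R = A/P = 39.97/23.1 = 1.73 m. Q_A = (1/0.031)·39.97·1.73^(2/3)·√0.0027 = 96.56 m³/s.
Channel B: Flow area A = b·y = 6.61 × 8.18 = 54.07 m². Wetted perimeter P = b + 2y = 6.61 + 2×8.18 = 22.97 m. Hydraulic radius R = A/P = 54.07/22.97 = 2.354 m. Q_B = (1/0.031)·54.07·2.354^(2/3)·√0.0027 = 160.4 m³/s.
Q_A = 96.56 m³/s vs Q_B = 160.4 m³/s, so channel B carries more.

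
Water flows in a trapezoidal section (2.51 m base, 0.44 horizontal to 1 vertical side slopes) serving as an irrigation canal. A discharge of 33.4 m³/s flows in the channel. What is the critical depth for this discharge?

At critical depth, Q² T / (g A³) = 1, i.e. A³/T = Q²/g = 33.4²/9.81 = 113.7.
Trying y = 1.99 m: A³/T = 71.77 — short.
Trying y = 2.28 m: A³/T = 113.8 — matches.

y_c = 2.28 m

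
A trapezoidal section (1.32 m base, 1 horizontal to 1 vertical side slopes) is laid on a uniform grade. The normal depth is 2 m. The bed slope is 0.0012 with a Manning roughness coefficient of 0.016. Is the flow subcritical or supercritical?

subcritical

With bottom width b = 1.32 m and side slope z = 1: A = (b + zy)y = (1.32 + 1×2)×2 = 6.64 m²; P = b + 2y√(1+z²) = 1.32 + 2×2×1.414 = 6.977 m.
Hydraulic radius R = A/P = 6.64/6.977 = 0.9517 m.
V = (1/n) R^(2/3) √S = (1/0.016) × 0.9517^(2/3) × √0.0012 = 2.095 m/s. Hydraulic depth D_h = A/T = 6.64/5.32 = 1.248 m.
Froude number Fr = V/√(g·D_h) = 2.095/√(9.81×1.248) = 0.599, which is less than 1, so the flow is subcritical.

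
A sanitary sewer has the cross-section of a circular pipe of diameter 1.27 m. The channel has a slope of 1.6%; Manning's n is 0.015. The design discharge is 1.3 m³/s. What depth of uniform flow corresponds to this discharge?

Manning's equation rearranged: A R^(2/3) = nQ / (1·√S) = 0.015 × 1.3 / (√0.016) = 0.1542.
At y = 0.307 m: A R^(2/3) = 0.07554 — low.
At y = 0.499 m: A R^(2/3) = 0.1923 — high.
At y = 0.443 m: A R^(2/3) = 0.154 — ≈ 0.1542.

y_n = 0.443 m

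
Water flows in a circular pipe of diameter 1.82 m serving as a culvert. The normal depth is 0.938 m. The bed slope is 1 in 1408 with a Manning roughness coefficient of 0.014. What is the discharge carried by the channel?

For a circular section of diameter D = 1.82 m at depth y = 0.938 m, the central angle is θ = 2 arccos(1 − 2y/D) = 3.203 rad. Then A = (D²/8)(θ − sin θ) = 1.352 m² and P = Dθ/2 = 2.915 m.
Hydraulic radius R = A/P = 1.352/2.915 = 0.4637 m.
Manning's equation: Q = (1/n) A R^(2/3) S^(1/2) = (1/0.014) × 1.352 × 0.4637^(2/3) × 0.0007102^(1/2) = 1.54 m³/s.

Q = 1.54 m³/s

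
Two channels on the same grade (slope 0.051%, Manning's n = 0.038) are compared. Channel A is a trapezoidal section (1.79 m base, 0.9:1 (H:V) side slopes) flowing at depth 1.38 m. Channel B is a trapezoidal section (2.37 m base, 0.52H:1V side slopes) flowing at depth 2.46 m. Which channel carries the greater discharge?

Channel A: With bottom width b = 1.79 m and side slope z = 0.9: A = (b + zy)y = (1.79 + 0.9×1.38)×1.38 = 4.184 m²; P = b + 2y√(1+z²) = 1.79 + 2×1.38×1.345 = 5.503 m. Hydraulic radius R = A/P = 4.184/5.503 = 0.7603 m. Q_A = (1/0.038)·4.184·0.7603^(2/3)·√0.00051 = 2.071 m³/s.
Channel B: With bottom width b = 2.37 m and side slope z = 0.52: A = (b + zy)y = (2.37 + 0.52×2.46)×2.46 = 8.977 m²; P = b + 2y√(1+z²) = 2.37 + 2×2.46×1.127 = 7.915 m. Hydraulic radius R = A/P = 8.977/7.915 = 1.134 m. Q_B = (1/0.038)·8.977·1.134^(2/3)·√0.00051 = 5.802 m³/s.
Q_A = 2.071 m³/s vs Q_B = 5.802 m³/s, so channel B carries more.

channel B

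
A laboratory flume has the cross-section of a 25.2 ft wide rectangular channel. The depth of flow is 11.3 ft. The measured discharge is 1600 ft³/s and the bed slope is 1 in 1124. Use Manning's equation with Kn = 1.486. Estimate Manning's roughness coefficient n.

n = 0.0259

Flow area A = b·y = 25.2 × 11.3 = 284.8 ft². Wetted perimeter P = b + 2y = 25.2 + 2×11.3 = 47.8 ft.
Hydraulic radius R = A/P = 284.8/47.8 = 5.957 ft.
Rearranging Manning's equation: n = (1.486/Q) A R^(2/3) S^(1/2) = (1.486/1600) × 284.8 × 5.957^(2/3) × √0.0008897 = 0.0259.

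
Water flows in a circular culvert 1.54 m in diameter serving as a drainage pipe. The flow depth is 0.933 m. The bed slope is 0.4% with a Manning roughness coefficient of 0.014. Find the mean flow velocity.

V = 2.57 m/s

For a circular section of diameter D = 1.54 m at depth y = 0.933 m, the central angle is θ = 2 arccos(1 − 2y/D) = 3.568 rad. Then A = (D²/8)(θ − sin θ) = 1.18 m² and P = Dθ/2 = 2.748 m.
Hydraulic radius R = A/P = 1.18/2.748 = 0.4296 m.
From Manning's equation, V = (1/n) R^(2/3) S^(1/2) = (1/0.014) × 0.4296^(2/3) × 0.004^(1/2) = 2.57 m/s.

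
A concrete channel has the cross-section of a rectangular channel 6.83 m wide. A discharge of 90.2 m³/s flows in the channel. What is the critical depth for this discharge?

y_c = 2.61 m

For a rectangular channel, critical depth y_c = (q²/g)^(1/3) where q = Q/b = 90.2/6.83 = 13.21 m²/s.
So y_c = (13.21²/9.81)^(1/3) = 2.61 m.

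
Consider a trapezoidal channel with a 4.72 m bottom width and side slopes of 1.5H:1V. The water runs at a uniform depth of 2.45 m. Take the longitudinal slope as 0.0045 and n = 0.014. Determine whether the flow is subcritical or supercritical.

supercritical

With bottom width b = 4.72 m and side slope z = 1.5: A = (b + zy)y = (4.72 + 1.5×2.45)×2.45 = 20.57 m²; P = b + 2y√(1+z²) = 4.72 + 2×2.45×1.803 = 13.55 m.
Hydraulic radius R = A/P = 20.57/13.55 = 1.518 m.
V = (1/n) R^(2/3) √S = (1/0.014) × 1.518^(2/3) × √0.0045 = 6.328 m/s. Hydraulic depth D_h = A/T = 20.57/12.07 = 1.704 m.
Froude number Fr = V/√(g·D_h) = 6.328/√(9.81×1.704) = 1.55, which is greater than 1, so the flow is supercritical.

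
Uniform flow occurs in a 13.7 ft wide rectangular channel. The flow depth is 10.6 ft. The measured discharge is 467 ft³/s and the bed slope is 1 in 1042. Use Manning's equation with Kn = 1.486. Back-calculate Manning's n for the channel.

Flow area A = b·y = 13.7 × 10.6 = 145.2 ft². Wetted perimeter P = b + 2y = 13.7 + 2×10.6 = 34.9 ft.
Hydraulic radius R = A/P = 145.2/34.9 = 4.161 ft.
Rearranging Manning's equation: n = (1.486/Q) A R^(2/3) S^(1/2) = (1.486/467) × 145.2 × 4.161^(2/3) × √0.0009597 = 0.037.

n = 0.037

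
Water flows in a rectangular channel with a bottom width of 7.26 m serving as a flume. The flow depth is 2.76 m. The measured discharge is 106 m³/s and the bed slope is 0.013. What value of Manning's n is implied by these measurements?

n = 0.0291

Flow area A = b·y = 7.26 × 2.76 = 20.04 m². Wetted perimeter P = b + 2y = 7.26 + 2×2.76 = 12.78 m.
Hydraulic radius R = A/P = 20.04/12.78 = 1.568 m.
Rearranging Manning's equation: n = (1/Q) A R^(2/3) S^(1/2) = (1/106) × 20.04 × 1.568^(2/3) × √0.013 = 0.0291.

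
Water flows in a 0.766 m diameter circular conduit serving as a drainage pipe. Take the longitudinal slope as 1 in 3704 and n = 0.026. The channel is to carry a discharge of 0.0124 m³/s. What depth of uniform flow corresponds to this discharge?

y_n = 0.185 m

Manning's equation rearranged: A R^(2/3) = nQ / (1·√S) = 0.026 × 0.0124 / (√0.00027) = 0.01962.
Try y = 0.205 m: A R^(2/3) = 0.02399 — high.
Try y = 0.185 m: A R^(2/3) = 0.01958 — matches.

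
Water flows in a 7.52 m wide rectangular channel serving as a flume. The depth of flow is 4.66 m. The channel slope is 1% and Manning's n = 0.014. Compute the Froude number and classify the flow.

supercritical

Flow area A = b·y = 7.52 × 4.66 = 35.04 m². Wetted perimeter P = b + 2y = 7.52 + 2×4.66 = 16.84 m.
Hydraulic radius R = A/P = 35.04/16.84 = 2.081 m.
V = (1/n) R^(2/3) √S = (1/0.014) × 2.081^(2/3) × √0.01 = 11.64 m/s. Hydraulic depth D_h = A/T = 35.04/7.52 = 4.66 m.
Froude number Fr = V/√(g·D_h) = 11.64/√(9.81×4.66) = 1.72, which is greater than 1, so the flow is supercritical.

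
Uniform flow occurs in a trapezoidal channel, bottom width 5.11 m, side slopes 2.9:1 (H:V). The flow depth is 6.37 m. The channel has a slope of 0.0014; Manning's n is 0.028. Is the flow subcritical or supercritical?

With bottom width b = 5.11 m and side slope z = 2.9: A = (b + zy)y = (5.11 + 2.9×6.37)×6.37 = 150.2 m²; P = b + 2y√(1+z²) = 5.11 + 2×6.37×3.068 = 44.19 m.
Hydraulic radius R = A/P = 150.2/44.19 = 3.399 m.
V = (1/n) R^(2/3) √S = (1/0.028) × 3.399^(2/3) × √0.0014 = 3.021 m/s. Hydraulic depth D_h = A/T = 150.2/42.06 = 3.572 m.
Froude number Fr = V/√(g·D_h) = 3.021/√(9.81×3.572) = 0.51, which is less than 1, so the flow is subcritical.

subcritical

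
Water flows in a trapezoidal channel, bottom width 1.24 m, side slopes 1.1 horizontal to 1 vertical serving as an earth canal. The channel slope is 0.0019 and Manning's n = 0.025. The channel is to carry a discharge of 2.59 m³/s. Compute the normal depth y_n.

y_n = 0.969 m

Manning's equation rearranged: A R^(2/3) = nQ / (1·√S) = 0.025 × 2.59 / (√0.0019) = 1.485.
At y = 0.834 m: A R^(2/3) = 1.109 — too small.
At y = 1.14 m: A R^(2/3) = 2.054 — too large.
At y = 0.969 m: A R^(2/3) = 1.486 — close enough.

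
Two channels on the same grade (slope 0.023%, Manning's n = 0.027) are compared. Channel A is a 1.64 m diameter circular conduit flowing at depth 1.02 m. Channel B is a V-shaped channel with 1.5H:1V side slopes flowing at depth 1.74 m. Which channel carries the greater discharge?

channel B

Channel A: For a circular section of diameter D = 1.64 m at depth y = 1.02 m, the central angle is θ = 2 arccos(1 − 2y/D) = 3.634 rad. Then A = (D²/8)(θ − sin θ) = 1.381 m² and P = Dθ/2 = 2.98 m. Hydraulic radius R = A/P = 1.381/2.98 = 0.4634 m. Q_A = (1/0.027)·1.381·0.4634^(2/3)·√0.00023 = 0.4645 m³/s.
Channel B: For a triangular section with side slope z = 1.5: A = zy² = 1.5×1.74² = 4.541 m²; P = 2y√(1+z²) = 2×1.74×1.803 = 6.274 m. Hydraulic radius R = A/P = 4.541/6.274 = 0.7239 m. Q_B = (1/0.027)·4.541·0.7239^(2/3)·√0.00023 = 2.057 m³/s.
Q_A = 0.4645 m³/s vs Q_B = 2.057 m³/s, so channel B carries more.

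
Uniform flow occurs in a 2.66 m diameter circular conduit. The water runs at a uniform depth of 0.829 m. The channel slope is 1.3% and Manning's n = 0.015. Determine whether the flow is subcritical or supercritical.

For a circular section of diameter D = 2.66 m at depth y = 0.829 m, the central angle is θ = 2 arccos(1 − 2y/D) = 2.369 rad. Then A = (D²/8)(θ − sin θ) = 1.478 m² and P = Dθ/2 = 3.151 m.
Hydraulic radius R = A/P = 1.478/3.151 = 0.4691 m.
V = (1/n) R^(2/3) √S = (1/0.015) × 0.4691^(2/3) × √0.013 = 4.589 m/s. Hydraulic depth D_h = A/T = 1.478/2.464 = 0.5999 m.
Froude number Fr = V/√(g·D_h) = 4.589/√(9.81×0.5999) = 1.89, which is greater than 1, so the flow is supercritical.

supercritical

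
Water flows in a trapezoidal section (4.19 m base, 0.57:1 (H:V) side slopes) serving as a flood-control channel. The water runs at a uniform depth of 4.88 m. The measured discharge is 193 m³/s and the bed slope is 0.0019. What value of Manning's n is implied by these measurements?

n = 0.013

With bottom width b = 4.19 m and side slope z = 0.57: A = (b + zy)y = (4.19 + 0.57×4.88)×4.88 = 34.02 m²; P = b + 2y√(1+z²) = 4.19 + 2×4.88×1.151 = 15.42 m.
Hydraulic radius R = A/P = 34.02/15.42 = 2.206 m.
Rearranging Manning's equation: n = (1/Q) A R^(2/3) S^(1/2) = (1/193) × 34.02 × 2.206^(2/3) × √0.0019 = 0.013.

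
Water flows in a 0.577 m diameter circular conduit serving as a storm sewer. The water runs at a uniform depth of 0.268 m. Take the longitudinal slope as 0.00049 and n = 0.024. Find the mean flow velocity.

V = 0.246 m/s

For a circular section of diameter D = 0.577 m at depth y = 0.268 m, the central angle is θ = 2 arccos(1 − 2y/D) = 2.999 rad. Then A = (D²/8)(θ − sin θ) = 0.1189 m² and P = Dθ/2 = 0.8653 m.
Hydraulic radius R = A/P = 0.1189/0.8653 = 0.1374 m.
From Manning's equation, V = (1/n) R^(2/3) S^(1/2) = (1/0.024) × 0.1374^(2/3) × 0.00049^(1/2) = 0.246 m/s.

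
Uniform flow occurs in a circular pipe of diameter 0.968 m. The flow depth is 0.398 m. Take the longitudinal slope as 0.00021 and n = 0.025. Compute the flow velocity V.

V = 0.206 m/s

For a circular section of diameter D = 0.968 m at depth y = 0.398 m, the central angle is θ = 2 arccos(1 − 2y/D) = 2.784 rad. Then A = (D²/8)(θ − sin θ) = 0.2852 m² and P = Dθ/2 = 1.348 m.
Hydraulic radius R = A/P = 0.2852/1.348 = 0.2116 m.
From Manning's equation, V = (1/n) R^(2/3) S^(1/2) = (1/0.025) × 0.2116^(2/3) × 0.00021^(1/2) = 0.206 m/s.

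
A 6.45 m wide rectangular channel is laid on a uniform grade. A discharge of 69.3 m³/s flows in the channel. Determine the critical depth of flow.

For a rectangular channel, critical depth y_c = (q²/g)^(1/3) where q = Q/b = 69.3/6.45 = 10.74 m²/s.
So y_c = (10.74²/9.81)^(1/3) = 2.27 m.

y_c = 2.27 m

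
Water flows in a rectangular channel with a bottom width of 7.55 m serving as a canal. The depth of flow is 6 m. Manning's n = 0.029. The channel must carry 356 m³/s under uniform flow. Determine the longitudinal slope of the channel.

S = 0.0169

Flow area A = b·y = 7.55 × 6 = 45.3 m². Wetted perimeter P = b + 2y = 7.55 + 2×6 = 19.55 m.
Hydraulic radius R = A/P = 45.3/19.55 = 2.317 m.
From Manning's equation, S = [nQ / (1 A R^(2/3))]² = [0.029 × 356 / (1 × 45.3 × 2.317^(2/3))]² = 0.0169.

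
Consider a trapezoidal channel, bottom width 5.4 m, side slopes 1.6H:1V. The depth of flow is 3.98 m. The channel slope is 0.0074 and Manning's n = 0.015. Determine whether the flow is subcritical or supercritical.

supercritical

With bottom width b = 5.4 m and side slope z = 1.6: A = (b + zy)y = (5.4 + 1.6×3.98)×3.98 = 46.84 m²; P = b + 2y√(1+z²) = 5.4 + 2×3.98×1.887 = 20.42 m.
Hydraulic radius R = A/P = 46.84/20.42 = 2.294 m.
V = (1/n) R^(2/3) √S = (1/0.015) × 2.294^(2/3) × √0.0074 = 9.975 m/s. Hydraulic depth D_h = A/T = 46.84/18.14 = 2.583 m.
Froude number Fr = V/√(g·D_h) = 9.975/√(9.81×2.583) = 1.98, which is greater than 1, so the flow is supercritical.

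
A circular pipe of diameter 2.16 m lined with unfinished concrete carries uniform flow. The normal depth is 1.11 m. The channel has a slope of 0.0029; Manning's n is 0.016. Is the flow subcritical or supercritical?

For a circular section of diameter D = 2.16 m at depth y = 1.11 m, the central angle is θ = 2 arccos(1 − 2y/D) = 3.197 rad. Then A = (D²/8)(θ − sin θ) = 1.897 m² and P = Dθ/2 = 3.453 m.
Hydraulic radius R = A/P = 1.897/3.453 = 0.5494 m.
V = (1/n) R^(2/3) √S = (1/0.016) × 0.5494^(2/3) × √0.0029 = 2.258 m/s. Hydraulic depth D_h = A/T = 1.897/2.159 = 0.8786 m.
Froude number Fr = V/√(g·D_h) = 2.258/√(9.81×0.8786) = 0.769, which is less than 1, so the flow is subcritical.

subcritical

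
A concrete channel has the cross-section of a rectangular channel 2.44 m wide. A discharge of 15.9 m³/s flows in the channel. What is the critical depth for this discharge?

y_c = 1.63 m

For a rectangular channel, critical depth y_c = (q²/g)^(1/3) where q = Q/b = 15.9/2.44 = 6.516 m²/s.
So y_c = (6.516²/9.81)^(1/3) = 1.63 m.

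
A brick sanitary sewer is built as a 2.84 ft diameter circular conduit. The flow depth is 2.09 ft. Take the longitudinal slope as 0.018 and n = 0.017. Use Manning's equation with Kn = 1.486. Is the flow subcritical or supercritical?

supercritical

For a circular section of diameter D = 2.84 ft at depth y = 2.09 ft, the central angle is θ = 2 arccos(1 − 2y/D) = 4.124 rad. Then A = (D²/8)(θ − sin θ) = 4.997 ft² and P = Dθ/2 = 5.857 ft.
Hydraulic radius R = A/P = 4.997/5.857 = 0.8532 ft.
V = (1.486/n) R^(2/3) √S = (1.486/0.017) × 0.8532^(2/3) × √0.018 = 10.55 ft/s. Hydraulic depth D_h = A/T = 4.997/2.504 = 1.996 ft.
Froude number Fr = V/√(g·D_h) = 10.55/√(32.2×1.996) = 1.32, which is greater than 1, so the flow is supercritical.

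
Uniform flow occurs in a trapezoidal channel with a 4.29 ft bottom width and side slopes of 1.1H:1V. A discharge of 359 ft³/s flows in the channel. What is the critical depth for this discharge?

y_c = 4.24 ft

At critical depth, Q² T / (g A³) = 1, i.e. A³/T = Q²/g = 359²/32.2 = 4003.
Try y = 3.29 ft: A³/T = 1528 — too small.
Try y = 4.24 ft: A³/T = 4018 — matches.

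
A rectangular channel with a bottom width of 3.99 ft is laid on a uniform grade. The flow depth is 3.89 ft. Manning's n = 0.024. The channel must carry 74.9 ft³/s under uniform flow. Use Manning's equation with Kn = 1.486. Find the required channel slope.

S = 0.0042

Flow area A = b·y = 3.99 × 3.89 = 15.52 ft². Wetted perimeter P = b + 2y = 3.99 + 2×3.89 = 11.77 ft.
Hydraulic radius R = A/P = 15.52/11.77 = 1.319 ft.
From Manning's equation, S = [nQ / (1.486 A R^(2/3))]² = [0.024 × 74.9 / (1.486 × 15.52 × 1.319^(2/3))]² = 0.0042.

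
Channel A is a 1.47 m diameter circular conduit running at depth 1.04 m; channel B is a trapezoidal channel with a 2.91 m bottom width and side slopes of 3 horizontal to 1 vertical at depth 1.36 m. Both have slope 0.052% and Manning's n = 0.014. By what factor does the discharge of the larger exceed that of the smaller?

11.3

Channel A: For a circular section of diameter D = 1.47 m at depth y = 1.04 m, the central angle is θ = 2 arccos(1 − 2y/D) = 3.997 rad. Then A = (D²/8)(θ − sin θ) = 1.284 m² and P = Dθ/2 = 2.938 m. Hydraulic radius R = A/P = 1.284/2.938 = 0.4369 m. Q_A = (1/0.014)·1.284·0.4369^(2/3)·√0.00052 = 1.204 m³/s.
Channel B: With bottom width b = 2.91 m and side slope z = 3: A = (b + zy)y = (2.91 + 3×1.36)×1.36 = 9.506 m²; P = b + 2y√(1+z²) = 2.91 + 2×1.36×3.162 = 11.51 m. Hydraulic radius R = A/P = 9.506/11.51 = 0.8258 m. Q_B = (1/0.014)·9.506·0.8258^(2/3)·√0.00052 = 13.63 m³/s.
The larger discharge is 13.63 m³/s and the smaller is 1.204 m³/s; the ratio is 11.3.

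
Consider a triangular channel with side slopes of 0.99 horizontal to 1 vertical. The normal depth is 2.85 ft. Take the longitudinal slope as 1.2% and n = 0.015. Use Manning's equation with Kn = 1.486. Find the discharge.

For a triangular section with side slope z = 0.99: A = zy² = 0.99×2.85² = 8.041 ft²; P = 2y√(1+z²) = 2×2.85×1.407 = 8.021 ft.
Hydraulic radius R = A/P = 8.041/8.021 = 1.003 ft.
Manning's equation: Q = (1.486/n) A R^(2/3) S^(1/2) = (1.486/0.015) × 8.041 × 1.003^(2/3) × 0.012^(1/2) = 87.4 ft³/s.

Q = 87.4 ft³/s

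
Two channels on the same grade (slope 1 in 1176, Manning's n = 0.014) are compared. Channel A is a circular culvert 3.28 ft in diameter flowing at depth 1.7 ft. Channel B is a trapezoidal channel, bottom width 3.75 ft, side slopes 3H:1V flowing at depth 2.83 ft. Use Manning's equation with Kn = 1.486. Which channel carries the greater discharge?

Channel A: For a circular section of diameter D = 3.28 ft at depth y = 1.7 ft, the central angle is θ = 2 arccos(1 − 2y/D) = 3.215 rad. Then A = (D²/8)(θ − sin θ) = 4.422 ft² and P = Dθ/2 = 5.272 ft. Hydraulic radius R = A/P = 4.422/5.272 = 0.8387 ft. Q_A = (1.486/0.014)·4.422·0.8387^(2/3)·√0.0008503 = 12.17 ft³/s.
Channel B: With bottom width b = 3.75 ft and side slope z = 3: A = (b + zy)y = (3.75 + 3×2.83)×2.83 = 34.64 ft²; P = b + 2y√(1+z²) = 3.75 + 2×2.83×3.162 = 21.65 ft. Hydraulic radius R = A/P = 34.64/21.65 = 1.6 ft. Q_B = (1.486/0.014)·34.64·1.6^(2/3)·√0.0008503 = 146.7 ft³/s.
Q_A = 12.17 ft³/s vs Q_B = 146.7 ft³/s, so channel B carries more.

channel B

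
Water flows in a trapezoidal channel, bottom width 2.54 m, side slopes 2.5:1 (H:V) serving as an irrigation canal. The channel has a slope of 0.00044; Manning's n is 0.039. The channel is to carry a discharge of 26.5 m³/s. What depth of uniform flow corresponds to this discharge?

Manning's equation rearranged: A R^(2/3) = nQ / (1·√S) = 0.039 × 26.5 / (√0.00044) = 49.27.
Try y = 4.07 m: A R^(2/3) = 85.29 — high.
Try y = 3.23 m: A R^(2/3) = 49.22 — ≈ 49.27.

y_n = 3.23 m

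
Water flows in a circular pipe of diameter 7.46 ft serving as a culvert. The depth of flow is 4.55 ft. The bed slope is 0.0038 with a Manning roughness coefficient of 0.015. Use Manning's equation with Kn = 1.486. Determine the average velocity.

For a circular section of diameter D = 7.46 ft at depth y = 4.55 ft, the central angle is θ = 2 arccos(1 − 2y/D) = 3.585 rad. Then A = (D²/8)(θ − sin θ) = 27.92 ft² and P = Dθ/2 = 13.37 ft.
Hydraulic radius R = A/P = 27.92/13.37 = 2.088 ft.
From Manning's equation, V = (1.486/n) R^(2/3) S^(1/2) = (1.486/0.015) × 2.088^(2/3) × 0.0038^(1/2) = 9.98 ft/s.

V = 9.98 ft/s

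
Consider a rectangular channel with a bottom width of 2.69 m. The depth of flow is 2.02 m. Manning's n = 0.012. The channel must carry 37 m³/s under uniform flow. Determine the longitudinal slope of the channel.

S = 0.00888

Flow area A = b·y = 2.69 × 2.02 = 5.434 m². Wetted perimeter P = b + 2y = 2.69 + 2×2.02 = 6.73 m.
Hydraulic radius R = A/P = 5.434/6.73 = 0.8074 m.
From Manning's equation, S = [nQ / (1 A R^(2/3))]² = [0.012 × 37 / (1 × 5.434 × 0.8074^(2/3))]² = 0.00888.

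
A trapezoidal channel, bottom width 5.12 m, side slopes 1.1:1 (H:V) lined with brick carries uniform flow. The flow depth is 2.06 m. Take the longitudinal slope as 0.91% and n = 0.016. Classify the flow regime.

supercritical

With bottom width b = 5.12 m and side slope z = 1.1: A = (b + zy)y = (5.12 + 1.1×2.06)×2.06 = 15.22 m²; P = b + 2y√(1+z²) = 5.12 + 2×2.06×1.487 = 11.24 m.
Hydraulic radius R = A/P = 15.22/11.24 = 1.353 m.
V = (1/n) R^(2/3) √S = (1/0.016) × 1.353^(2/3) × √0.0091 = 7.294 m/s. Hydraulic depth D_h = A/T = 15.22/9.652 = 1.576 m.
Froude number Fr = V/√(g·D_h) = 7.294/√(9.81×1.576) = 1.85, which is greater than 1, so the flow is supercritical.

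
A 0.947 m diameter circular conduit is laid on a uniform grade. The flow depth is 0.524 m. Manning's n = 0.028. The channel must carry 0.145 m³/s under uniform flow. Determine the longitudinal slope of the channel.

S = 0.000649

For a circular section of diameter D = 0.947 m at depth y = 0.524 m, the central angle is θ = 2 arccos(1 − 2y/D) = 3.355 rad. Then A = (D²/8)(θ − sin θ) = 0.3999 m² and P = Dθ/2 = 1.589 m.
Hydraulic radius R = A/P = 0.3999/1.589 = 0.2517 m.
From Manning's equation, S = [nQ / (1 A R^(2/3))]² = [0.028 × 0.145 / (1 × 0.3999 × 0.2517^(2/3))]² = 0.000649.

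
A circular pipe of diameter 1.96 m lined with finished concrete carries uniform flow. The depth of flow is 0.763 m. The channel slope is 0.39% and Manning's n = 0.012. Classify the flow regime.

supercritical

For a circular section of diameter D = 1.96 m at depth y = 0.763 m, the central angle is θ = 2 arccos(1 − 2y/D) = 2.695 rad. Then A = (D²/8)(θ − sin θ) = 1.087 m² and P = Dθ/2 = 2.641 m.
Hydraulic radius R = A/P = 1.087/2.641 = 0.4115 m.
V = (1/n) R^(2/3) √S = (1/0.012) × 0.4115^(2/3) × √0.0039 = 2.879 m/s. Hydraulic depth D_h = A/T = 1.087/1.911 = 0.5686 m.
Froude number Fr = V/√(g·D_h) = 2.879/√(9.81×0.5686) = 1.22, which is greater than 1, so the flow is supercritical.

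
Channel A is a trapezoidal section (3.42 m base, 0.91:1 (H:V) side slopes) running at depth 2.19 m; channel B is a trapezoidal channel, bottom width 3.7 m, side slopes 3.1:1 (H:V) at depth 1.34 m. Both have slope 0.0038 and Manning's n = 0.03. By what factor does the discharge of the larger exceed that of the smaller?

Channel A: With bottom width b = 3.42 m and side slope z = 0.91: A = (b + zy)y = (3.42 + 0.91×2.19)×2.19 = 11.85 m²; P = b + 2y√(1+z²) = 3.42 + 2×2.19×1.352 = 9.342 m. Hydraulic radius R = A/P = 11.85/9.342 = 1.269 m. Q_A = (1/0.03)·11.85·1.269^(2/3)·√0.0038 = 28.55 m³/s.
Channel B: With bottom width b = 3.7 m and side slope z = 3.1: A = (b + zy)y = (3.7 + 3.1×1.34)×1.34 = 10.52 m²; P = b + 2y√(1+z²) = 3.7 + 2×1.34×3.257 = 12.43 m. Hydraulic radius R = A/P = 10.52/12.43 = 0.8467 m. Q_B = (1/0.03)·10.52·0.8467^(2/3)·√0.0038 = 19.35 m³/s.
The larger discharge is 28.55 m³/s and the smaller is 19.35 m³/s; the ratio is 1.48.

1.48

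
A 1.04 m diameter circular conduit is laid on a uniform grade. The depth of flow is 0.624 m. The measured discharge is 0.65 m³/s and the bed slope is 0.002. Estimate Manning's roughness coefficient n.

For a circular section of diameter D = 1.04 m at depth y = 0.624 m, the central angle is θ = 2 arccos(1 − 2y/D) = 3.544 rad. Then A = (D²/8)(θ − sin θ) = 0.5322 m² and P = Dθ/2 = 1.843 m.
Hydraulic radius R = A/P = 0.5322/1.843 = 0.2887 m.
Rearranging Manning's equation: n = (1/Q) A R^(2/3) S^(1/2) = (1/0.65) × 0.5322 × 0.2887^(2/3) × √0.002 = 0.016.

n = 0.016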